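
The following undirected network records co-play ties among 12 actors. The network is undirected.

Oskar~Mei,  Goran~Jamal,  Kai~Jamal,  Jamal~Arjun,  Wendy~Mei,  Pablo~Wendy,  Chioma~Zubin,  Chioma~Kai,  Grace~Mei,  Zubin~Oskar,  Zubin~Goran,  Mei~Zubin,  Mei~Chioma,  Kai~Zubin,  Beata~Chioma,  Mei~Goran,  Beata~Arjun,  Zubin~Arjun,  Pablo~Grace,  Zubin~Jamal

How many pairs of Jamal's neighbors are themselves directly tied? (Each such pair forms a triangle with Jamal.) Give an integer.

Jamal's neighbors: Arjun, Goran, Kai, and Zubin.
Neighbor pairs that are themselves tied: Jamal–Arjun–Zubin; Jamal–Goran–Zubin; Jamal–Kai–Zubin. Each forms one triangle with Jamal, for 3 in total.

3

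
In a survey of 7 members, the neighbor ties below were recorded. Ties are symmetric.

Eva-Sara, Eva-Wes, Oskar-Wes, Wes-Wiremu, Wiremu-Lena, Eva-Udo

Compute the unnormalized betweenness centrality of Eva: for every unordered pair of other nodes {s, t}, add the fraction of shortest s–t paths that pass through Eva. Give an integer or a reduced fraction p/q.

Pairs whose geodesics pass through Eva — Oskar–Udo: 1; Oskar–Sara: 1; Lena–Udo: 1; Lena–Sara: 1; Udo–Wiremu: 1; Udo–Wes: 1; Udo–Sara: 1; Wiremu–Sara: 1; Wes–Sara: 1.
All other pairs contribute 0.
Summing the contributions gives betweenness(Eva) = 9.

9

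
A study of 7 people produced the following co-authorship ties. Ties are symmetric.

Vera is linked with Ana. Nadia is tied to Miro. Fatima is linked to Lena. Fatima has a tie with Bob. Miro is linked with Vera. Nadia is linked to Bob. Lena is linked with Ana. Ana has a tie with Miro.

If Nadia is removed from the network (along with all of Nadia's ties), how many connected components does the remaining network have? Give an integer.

1

Nadia's neighbors (Bob and Miro) remain reachable from one another through other ties, so the rest of the network stays in one piece.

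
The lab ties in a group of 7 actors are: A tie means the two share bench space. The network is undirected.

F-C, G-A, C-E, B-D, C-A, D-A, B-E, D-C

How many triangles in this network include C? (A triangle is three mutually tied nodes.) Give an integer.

1

C's neighbors: A, D, E, and F.
Neighbor pairs that are themselves tied: C–A–D. Each forms one triangle with C, for 1 in total.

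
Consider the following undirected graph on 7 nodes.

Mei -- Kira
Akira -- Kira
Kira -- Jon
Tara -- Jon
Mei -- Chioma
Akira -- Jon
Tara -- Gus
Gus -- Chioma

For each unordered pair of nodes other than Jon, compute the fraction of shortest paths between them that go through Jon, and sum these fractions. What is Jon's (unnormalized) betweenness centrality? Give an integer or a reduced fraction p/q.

4

Pairs whose geodesics pass through Jon — Gus–Akira: 1; Gus–Kira: 1/2; Tara–Akira: 1; Tara–Kira: 1; Tara–Mei: 1/2.
All other pairs contribute 0.
Summing the contributions gives betweenness(Jon) = 4.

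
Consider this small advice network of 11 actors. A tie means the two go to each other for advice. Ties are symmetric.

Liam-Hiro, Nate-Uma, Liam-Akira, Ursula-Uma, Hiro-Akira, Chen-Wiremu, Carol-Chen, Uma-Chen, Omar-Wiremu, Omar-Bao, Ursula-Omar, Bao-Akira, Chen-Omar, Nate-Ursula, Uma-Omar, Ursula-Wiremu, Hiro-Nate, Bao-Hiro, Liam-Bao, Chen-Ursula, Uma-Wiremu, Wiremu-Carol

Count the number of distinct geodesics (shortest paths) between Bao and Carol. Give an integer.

2

The shortest distance is 3. The length-3 paths are: Bao–Omar–Chen–Carol; Bao–Omar–Wiremu–Carol.
That gives 2 distinct shortest paths.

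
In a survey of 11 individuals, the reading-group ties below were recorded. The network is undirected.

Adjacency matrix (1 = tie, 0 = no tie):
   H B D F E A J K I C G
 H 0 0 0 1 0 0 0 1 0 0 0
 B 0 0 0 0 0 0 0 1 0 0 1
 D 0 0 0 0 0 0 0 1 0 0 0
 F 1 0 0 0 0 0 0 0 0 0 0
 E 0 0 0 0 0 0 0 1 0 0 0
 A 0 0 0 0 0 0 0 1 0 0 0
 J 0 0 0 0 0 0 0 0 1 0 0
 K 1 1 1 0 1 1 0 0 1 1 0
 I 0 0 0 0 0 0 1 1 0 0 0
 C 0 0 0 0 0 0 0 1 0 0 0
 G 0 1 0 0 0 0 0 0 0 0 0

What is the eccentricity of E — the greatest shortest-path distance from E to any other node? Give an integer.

3

Distances from E: A:2, B:2, C:2, D:2, F:3, G:3, H:2, I:2, J:3, K:1.
The largest is 3 (to F, G, and J), so the eccentricity of E is 3.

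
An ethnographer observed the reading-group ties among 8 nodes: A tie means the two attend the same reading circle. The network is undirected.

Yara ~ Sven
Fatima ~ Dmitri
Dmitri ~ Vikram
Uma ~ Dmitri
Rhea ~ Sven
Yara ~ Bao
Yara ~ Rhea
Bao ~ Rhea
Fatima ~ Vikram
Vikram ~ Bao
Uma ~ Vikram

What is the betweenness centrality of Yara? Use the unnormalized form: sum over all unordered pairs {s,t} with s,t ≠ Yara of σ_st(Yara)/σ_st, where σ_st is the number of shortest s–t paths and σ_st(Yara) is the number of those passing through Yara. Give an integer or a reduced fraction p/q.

5/2

Pairs whose geodesics pass through Yara — Vikram–Sven: 1/2; Uma–Sven: 1/2; Dmitri–Sven: 1/2; Fatima–Sven: 1/2; Sven–Bao: 1/2.
All other pairs contribute 0.
Summing the contributions gives betweenness(Yara) = 5/2.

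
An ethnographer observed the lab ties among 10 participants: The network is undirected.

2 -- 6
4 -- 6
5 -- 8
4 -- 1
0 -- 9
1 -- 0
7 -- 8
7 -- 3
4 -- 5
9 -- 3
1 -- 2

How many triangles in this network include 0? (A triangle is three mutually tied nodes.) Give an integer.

0

0's neighbors are 1 and 9, but none of them are tied to each other, so no triangle contains 0.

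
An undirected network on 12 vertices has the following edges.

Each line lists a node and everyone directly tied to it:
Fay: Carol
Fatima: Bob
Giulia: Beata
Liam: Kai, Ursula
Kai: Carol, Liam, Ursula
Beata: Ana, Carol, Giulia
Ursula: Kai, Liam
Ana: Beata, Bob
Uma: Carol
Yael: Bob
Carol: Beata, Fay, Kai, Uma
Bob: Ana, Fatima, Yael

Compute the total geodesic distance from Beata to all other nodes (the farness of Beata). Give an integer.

Distances from Beata: Ana:1, Bob:2, Carol:1, Fatima:3, Fay:2, Giulia:1, Kai:2, Liam:3, Uma:2, Ursula:3, Yael:3.
Sum = 1 + 2 + 1 + 3 + 2 + 1 + 2 + 3 + 2 + 3 + 3 = 23.

23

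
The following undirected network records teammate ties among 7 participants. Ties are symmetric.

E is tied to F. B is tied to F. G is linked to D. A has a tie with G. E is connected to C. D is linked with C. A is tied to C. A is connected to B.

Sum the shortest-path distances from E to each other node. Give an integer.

11

Distances from E: A:2, B:2, C:1, D:2, F:1, G:3.
Sum = 2 + 2 + 1 + 2 + 1 + 3 = 11.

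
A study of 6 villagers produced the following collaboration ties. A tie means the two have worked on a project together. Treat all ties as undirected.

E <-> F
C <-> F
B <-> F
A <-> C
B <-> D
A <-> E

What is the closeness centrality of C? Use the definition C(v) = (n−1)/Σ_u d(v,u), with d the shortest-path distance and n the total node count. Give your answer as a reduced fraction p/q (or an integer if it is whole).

Distances from C: A:1, B:2, D:3, E:2, F:1. Sum = 9.
n = 6, so closeness = 5/9.

5/9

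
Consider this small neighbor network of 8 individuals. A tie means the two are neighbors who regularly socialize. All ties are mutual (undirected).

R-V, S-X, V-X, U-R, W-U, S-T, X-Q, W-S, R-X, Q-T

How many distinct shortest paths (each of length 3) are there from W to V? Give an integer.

The shortest distance is 3. The length-3 paths are: W–S–X–V; W–U–R–V.
That gives 2 distinct shortest paths.

2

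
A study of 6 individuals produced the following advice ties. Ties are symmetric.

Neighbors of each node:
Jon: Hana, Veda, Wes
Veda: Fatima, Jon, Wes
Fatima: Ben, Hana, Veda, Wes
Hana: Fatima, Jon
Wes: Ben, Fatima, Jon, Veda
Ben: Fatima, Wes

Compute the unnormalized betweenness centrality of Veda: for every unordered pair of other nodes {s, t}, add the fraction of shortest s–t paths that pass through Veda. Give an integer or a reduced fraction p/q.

Pairs whose geodesics pass through Veda — Jon–Fatima: 1/3.
All other pairs contribute 0.
Summing the contributions gives betweenness(Veda) = 1/3.

1/3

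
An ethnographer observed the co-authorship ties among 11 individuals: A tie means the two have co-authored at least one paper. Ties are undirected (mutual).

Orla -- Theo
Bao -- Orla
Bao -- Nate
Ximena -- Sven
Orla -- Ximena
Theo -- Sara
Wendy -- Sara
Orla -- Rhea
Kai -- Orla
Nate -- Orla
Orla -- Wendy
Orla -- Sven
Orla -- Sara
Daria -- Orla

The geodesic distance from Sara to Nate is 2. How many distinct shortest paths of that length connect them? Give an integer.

1

The shortest distance is 2, and the only length-2 path is Sara–Orla–Nate. So there is exactly 1 shortest path.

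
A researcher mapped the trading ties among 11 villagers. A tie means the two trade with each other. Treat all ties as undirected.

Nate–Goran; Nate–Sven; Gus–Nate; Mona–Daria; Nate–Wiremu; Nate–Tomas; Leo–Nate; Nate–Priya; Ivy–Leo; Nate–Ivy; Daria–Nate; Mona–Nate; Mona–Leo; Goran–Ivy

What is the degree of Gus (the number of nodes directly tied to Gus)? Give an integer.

1

Gus is directly tied to Nate. That is 1 neighbor, so the degree of Gus is 1.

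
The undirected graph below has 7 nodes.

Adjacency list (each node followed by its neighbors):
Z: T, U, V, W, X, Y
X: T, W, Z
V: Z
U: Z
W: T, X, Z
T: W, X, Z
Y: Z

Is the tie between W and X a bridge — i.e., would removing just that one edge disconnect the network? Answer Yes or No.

No

Even without that edge, W still reaches X via W – Z – X, so the network stays connected. Not a bridge.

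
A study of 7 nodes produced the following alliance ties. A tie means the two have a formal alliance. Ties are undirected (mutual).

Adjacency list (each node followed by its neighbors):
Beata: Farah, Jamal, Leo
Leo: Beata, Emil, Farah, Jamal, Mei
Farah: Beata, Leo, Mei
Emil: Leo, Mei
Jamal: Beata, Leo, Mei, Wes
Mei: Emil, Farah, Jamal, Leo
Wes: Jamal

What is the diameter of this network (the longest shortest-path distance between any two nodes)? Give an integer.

3

Eccentricity of each node (its greatest distance to any other): Beata:2, Emil:3, Farah:3, Jamal:2, Leo:2, Mei:2, Wes:3.
The maximum eccentricity is 3, realized for instance by the pair Emil–Wes via Emil – Leo – Jamal – Wes. So the diameter is 3.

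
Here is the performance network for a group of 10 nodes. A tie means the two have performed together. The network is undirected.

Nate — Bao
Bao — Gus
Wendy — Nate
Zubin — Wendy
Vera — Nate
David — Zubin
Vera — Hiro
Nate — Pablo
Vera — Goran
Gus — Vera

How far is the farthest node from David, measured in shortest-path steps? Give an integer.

5

Distances from David: Bao:4, Goran:5, Gus:5, Hiro:5, Nate:3, Pablo:4, Vera:4, Wendy:2, Zubin:1.
The largest is 5 (to Gus, Hiro, and Goran), so the eccentricity of David is 5.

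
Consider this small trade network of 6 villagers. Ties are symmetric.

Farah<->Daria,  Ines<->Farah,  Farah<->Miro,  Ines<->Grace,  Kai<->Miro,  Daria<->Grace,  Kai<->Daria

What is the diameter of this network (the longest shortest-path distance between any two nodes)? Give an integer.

Eccentricity of each node (its greatest distance to any other): Daria:2, Farah:2, Grace:3, Ines:3, Kai:3, Miro:3.
The maximum eccentricity is 3, realized for instance by the pair Miro–Grace via Miro – Kai – Daria – Grace. So the diameter is 3.

3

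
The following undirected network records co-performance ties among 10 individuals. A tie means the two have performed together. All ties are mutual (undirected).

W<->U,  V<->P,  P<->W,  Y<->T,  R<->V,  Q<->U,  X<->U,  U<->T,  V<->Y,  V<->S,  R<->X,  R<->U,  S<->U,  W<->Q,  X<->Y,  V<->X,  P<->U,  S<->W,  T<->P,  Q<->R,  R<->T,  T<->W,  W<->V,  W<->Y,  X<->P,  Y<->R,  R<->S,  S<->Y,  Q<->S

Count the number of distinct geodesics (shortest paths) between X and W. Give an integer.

The shortest distance is 2. The length-2 paths are: X–V–W; X–P–W; X–Y–W; X–U–W.
That gives 4 distinct shortest paths.

4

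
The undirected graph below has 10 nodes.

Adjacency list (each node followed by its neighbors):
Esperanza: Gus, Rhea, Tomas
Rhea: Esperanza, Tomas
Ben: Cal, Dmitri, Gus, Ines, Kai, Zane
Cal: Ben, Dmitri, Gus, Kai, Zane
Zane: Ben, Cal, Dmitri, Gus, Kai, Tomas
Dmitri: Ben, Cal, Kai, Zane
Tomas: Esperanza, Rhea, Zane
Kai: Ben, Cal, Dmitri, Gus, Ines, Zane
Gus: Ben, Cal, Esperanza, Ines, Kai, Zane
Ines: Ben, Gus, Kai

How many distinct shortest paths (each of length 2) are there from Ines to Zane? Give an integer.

3

The shortest distance is 2. The length-2 paths are: Ines–Gus–Zane; Ines–Ben–Zane; Ines–Kai–Zane.
That gives 3 distinct shortest paths.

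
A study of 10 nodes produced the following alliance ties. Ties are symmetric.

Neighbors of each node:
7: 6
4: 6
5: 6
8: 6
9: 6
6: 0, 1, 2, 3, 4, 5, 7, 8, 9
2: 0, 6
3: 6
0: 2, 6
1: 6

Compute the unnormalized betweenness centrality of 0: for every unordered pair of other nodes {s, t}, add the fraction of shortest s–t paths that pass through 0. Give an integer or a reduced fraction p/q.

No shortest path between any pair of other nodes passes through 0.
Summing the contributions gives betweenness(0) = 0.

0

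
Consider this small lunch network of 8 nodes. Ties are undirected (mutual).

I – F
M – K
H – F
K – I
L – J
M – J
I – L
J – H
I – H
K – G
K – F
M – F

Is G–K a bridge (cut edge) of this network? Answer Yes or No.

Without the G–K edge there is no alternate route between G and K, so the network disconnects. It is a bridge.

Yes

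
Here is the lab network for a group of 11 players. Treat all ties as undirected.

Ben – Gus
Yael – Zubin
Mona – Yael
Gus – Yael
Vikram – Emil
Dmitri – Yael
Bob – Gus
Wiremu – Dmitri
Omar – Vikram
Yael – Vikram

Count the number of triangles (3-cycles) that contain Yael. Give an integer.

Yael's neighbors are Dmitri, Gus, Mona, Vikram, and Zubin, but none of them are tied to each other, so no triangle contains Yael.

0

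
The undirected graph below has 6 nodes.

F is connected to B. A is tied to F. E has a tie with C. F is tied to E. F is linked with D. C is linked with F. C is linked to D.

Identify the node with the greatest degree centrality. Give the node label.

Degrees — A:1, B:1, C:3, D:2, E:2, F:5.
The maximum is 5, attained only by F.

F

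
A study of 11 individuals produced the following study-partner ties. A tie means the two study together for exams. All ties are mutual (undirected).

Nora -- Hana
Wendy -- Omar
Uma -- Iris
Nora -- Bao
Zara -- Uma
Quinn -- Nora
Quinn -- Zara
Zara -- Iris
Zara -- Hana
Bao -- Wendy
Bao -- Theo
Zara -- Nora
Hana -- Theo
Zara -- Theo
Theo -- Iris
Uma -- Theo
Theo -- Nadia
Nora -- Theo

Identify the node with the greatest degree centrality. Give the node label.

Degrees — Bao:3, Hana:3, Iris:3, Nadia:1, Nora:5, Omar:1, Quinn:2, Theo:7, Uma:3, Wendy:2, Zara:6.
The maximum is 7, attained only by Theo.

Theo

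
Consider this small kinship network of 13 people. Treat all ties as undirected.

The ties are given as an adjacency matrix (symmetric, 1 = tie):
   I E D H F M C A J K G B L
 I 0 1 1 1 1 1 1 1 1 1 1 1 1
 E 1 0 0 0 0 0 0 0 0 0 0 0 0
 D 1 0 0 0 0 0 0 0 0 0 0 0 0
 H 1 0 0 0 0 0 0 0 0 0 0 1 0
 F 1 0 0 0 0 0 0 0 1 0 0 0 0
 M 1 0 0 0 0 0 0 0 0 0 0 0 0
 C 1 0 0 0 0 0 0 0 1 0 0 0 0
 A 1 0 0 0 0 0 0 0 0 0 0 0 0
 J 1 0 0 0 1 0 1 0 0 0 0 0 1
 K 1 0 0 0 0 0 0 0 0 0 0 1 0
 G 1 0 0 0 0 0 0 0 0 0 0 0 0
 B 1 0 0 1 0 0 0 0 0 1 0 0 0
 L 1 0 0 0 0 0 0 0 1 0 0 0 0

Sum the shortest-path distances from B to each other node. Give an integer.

Distances from B: A:2, C:2, D:2, E:2, F:2, G:2, H:1, I:1, J:2, K:1, L:2, M:2.
Sum = 2 + 2 + 2 + 2 + 2 + 2 + 1 + 1 + 2 + 1 + 2 + 2 = 21.

21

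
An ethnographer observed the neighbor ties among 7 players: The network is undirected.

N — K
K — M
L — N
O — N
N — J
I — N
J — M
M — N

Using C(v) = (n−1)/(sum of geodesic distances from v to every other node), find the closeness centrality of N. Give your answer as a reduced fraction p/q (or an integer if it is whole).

1

Distances from N: I:1, J:1, K:1, L:1, M:1, O:1. Sum = 6.
n = 7, so closeness = 6/6 = 1.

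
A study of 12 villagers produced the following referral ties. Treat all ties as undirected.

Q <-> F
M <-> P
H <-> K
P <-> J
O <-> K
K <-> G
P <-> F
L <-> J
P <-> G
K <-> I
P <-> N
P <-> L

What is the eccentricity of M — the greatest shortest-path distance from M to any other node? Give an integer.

Distances from M: F:2, G:2, H:4, I:4, J:2, K:3, L:2, N:2, O:4, P:1, Q:3.
The largest is 4 (to H, O, and I), so the eccentricity of M is 4.

4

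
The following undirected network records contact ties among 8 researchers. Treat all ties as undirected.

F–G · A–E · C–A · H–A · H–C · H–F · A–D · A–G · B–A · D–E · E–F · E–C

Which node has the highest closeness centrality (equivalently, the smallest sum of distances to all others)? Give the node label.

A

Farness (sum of distances to all others) for each node — A:8, B:14, C:11, D:12, E:10, F:12, G:12, H:11.
The smallest farness is 8, for A, so A has the highest closeness.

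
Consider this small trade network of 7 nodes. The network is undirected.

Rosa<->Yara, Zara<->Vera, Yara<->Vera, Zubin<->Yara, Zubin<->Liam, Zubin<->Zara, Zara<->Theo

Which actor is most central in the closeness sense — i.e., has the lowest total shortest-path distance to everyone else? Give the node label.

Zubin

Farness (sum of distances to all others) for each node — Liam:14, Rosa:15, Theo:15, Vera:11, Yara:10, Zara:10, Zubin:9.
The smallest farness is 9, for Zubin, so Zubin has the highest closeness.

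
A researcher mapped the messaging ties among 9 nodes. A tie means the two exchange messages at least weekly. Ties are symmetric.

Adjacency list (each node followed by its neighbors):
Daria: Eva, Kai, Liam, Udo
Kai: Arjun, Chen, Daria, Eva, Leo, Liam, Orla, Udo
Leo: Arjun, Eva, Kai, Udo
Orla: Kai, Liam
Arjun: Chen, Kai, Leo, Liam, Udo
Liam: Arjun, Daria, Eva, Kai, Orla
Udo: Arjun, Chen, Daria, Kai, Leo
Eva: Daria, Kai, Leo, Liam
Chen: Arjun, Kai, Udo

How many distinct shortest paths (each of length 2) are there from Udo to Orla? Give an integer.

The shortest distance is 2, and the only length-2 path is Udo–Kai–Orla. So there is exactly 1 shortest path.

1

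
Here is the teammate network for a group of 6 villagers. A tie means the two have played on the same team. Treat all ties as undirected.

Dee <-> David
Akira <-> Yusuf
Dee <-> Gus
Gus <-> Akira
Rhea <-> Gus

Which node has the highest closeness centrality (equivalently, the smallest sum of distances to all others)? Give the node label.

Gus

Farness (sum of distances to all others) for each node — Akira:9, David:13, Dee:9, Gus:7, Rhea:11, Yusuf:13.
The smallest farness is 7, for Gus, so Gus has the highest closeness.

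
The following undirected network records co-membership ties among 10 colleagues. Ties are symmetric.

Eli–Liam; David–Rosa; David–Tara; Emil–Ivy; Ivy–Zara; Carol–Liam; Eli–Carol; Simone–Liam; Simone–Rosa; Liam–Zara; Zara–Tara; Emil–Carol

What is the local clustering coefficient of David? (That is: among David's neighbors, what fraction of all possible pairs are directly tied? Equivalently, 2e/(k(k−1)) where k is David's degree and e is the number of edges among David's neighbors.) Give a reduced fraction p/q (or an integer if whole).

0

David's neighbors: Rosa and Tara (k = 2).
Possible neighbor pairs: C(2,2) = 1. Edges among them: none → e = 0.
Clustering(David) = 0/1.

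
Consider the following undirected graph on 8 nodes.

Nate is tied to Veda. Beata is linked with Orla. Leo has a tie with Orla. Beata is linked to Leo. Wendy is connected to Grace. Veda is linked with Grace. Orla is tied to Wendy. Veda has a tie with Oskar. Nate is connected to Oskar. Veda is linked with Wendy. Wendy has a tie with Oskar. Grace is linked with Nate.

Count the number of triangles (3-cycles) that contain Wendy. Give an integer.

2

Wendy's neighbors: Grace, Orla, Oskar, and Veda.
Neighbor pairs that are themselves tied: Wendy–Grace–Veda; Wendy–Oskar–Veda. Each forms one triangle with Wendy, for 2 in total.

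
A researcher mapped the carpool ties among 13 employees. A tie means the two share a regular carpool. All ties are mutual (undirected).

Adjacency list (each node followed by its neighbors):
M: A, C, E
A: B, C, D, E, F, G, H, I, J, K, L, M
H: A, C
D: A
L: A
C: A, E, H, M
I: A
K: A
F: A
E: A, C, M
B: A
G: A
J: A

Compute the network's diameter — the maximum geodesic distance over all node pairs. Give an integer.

2

Eccentricity of each node (its greatest distance to any other): A:1, B:2, C:2, D:2, E:2, F:2, G:2, H:2, I:2, J:2, K:2, L:2, M:2.
The maximum eccentricity is 2, realized for instance by the pair K–G via K – A – G. So the diameter is 2.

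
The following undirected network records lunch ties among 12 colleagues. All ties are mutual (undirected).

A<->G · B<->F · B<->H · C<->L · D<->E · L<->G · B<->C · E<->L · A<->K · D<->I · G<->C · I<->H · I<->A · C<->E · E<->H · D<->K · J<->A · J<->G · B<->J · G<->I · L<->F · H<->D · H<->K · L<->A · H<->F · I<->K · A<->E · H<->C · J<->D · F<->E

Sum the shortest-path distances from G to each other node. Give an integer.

17

Distances from G: A:1, B:2, C:1, D:2, E:2, F:2, H:2, I:1, J:1, K:2, L:1.
Sum = 1 + 2 + 1 + 2 + 2 + 2 + 2 + 1 + 1 + 2 + 1 = 17.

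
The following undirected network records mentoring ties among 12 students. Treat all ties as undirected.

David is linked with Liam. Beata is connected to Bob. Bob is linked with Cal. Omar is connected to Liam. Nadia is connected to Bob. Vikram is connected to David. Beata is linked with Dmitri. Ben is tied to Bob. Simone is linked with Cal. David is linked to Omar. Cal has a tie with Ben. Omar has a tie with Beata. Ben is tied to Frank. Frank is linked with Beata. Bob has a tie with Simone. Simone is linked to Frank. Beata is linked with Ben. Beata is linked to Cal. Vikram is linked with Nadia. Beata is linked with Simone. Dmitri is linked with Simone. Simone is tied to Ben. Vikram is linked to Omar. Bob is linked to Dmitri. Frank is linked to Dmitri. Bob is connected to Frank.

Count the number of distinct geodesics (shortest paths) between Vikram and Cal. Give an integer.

The shortest distance is 3. The length-3 paths are: Vikram–Nadia–Bob–Cal; Vikram–Omar–Beata–Cal.
That gives 2 distinct shortest paths.

2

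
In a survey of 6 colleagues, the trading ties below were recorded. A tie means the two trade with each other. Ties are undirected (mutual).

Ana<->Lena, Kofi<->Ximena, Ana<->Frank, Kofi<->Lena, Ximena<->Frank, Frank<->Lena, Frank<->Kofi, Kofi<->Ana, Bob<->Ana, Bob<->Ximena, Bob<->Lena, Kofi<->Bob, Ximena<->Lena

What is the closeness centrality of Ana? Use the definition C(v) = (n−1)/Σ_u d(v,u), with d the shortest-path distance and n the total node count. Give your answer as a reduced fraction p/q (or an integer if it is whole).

5/6

Distances from Ana: Bob:1, Frank:1, Kofi:1, Lena:1, Ximena:2. Sum = 6.
n = 6, so closeness = 5/6.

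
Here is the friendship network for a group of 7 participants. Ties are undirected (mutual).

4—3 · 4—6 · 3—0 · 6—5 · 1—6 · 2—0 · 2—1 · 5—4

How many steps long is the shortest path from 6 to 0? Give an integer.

One shortest route is 6 – 1 – 2 – 0, which uses 3 edges, and at distance 2 from 6 we only reach {2, 3}, which does not include 0. So d(6,0) = 3.

3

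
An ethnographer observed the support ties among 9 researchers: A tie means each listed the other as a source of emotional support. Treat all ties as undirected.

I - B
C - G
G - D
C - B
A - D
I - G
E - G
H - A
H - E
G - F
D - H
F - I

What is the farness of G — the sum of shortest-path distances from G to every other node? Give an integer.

11

Distances from G: A:2, B:2, C:1, D:1, E:1, F:1, H:2, I:1.
Sum = 2 + 2 + 1 + 1 + 1 + 1 + 2 + 1 = 11.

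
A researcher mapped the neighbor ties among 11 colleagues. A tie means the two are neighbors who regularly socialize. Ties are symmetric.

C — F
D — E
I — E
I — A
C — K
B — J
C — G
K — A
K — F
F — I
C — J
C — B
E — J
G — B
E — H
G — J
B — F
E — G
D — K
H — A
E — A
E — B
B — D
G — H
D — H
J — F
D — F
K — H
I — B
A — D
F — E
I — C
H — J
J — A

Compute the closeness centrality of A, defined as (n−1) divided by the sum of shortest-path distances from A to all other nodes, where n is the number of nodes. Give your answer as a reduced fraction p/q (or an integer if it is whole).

Distances from A: B:2, C:2, D:1, E:1, F:2, G:2, H:1, I:1, J:1, K:1. Sum = 14.
n = 11, so closeness = 10/14 = 5/7.

5/7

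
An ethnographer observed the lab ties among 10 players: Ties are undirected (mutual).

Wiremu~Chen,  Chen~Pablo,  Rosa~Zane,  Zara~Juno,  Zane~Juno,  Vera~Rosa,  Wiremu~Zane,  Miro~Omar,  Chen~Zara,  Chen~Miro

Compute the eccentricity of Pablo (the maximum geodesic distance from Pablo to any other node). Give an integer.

5

Distances from Pablo: Chen:1, Juno:3, Miro:2, Omar:3, Rosa:4, Vera:5, Wiremu:2, Zane:3, Zara:2.
The largest is 5 (to Vera), so the eccentricity of Pablo is 5.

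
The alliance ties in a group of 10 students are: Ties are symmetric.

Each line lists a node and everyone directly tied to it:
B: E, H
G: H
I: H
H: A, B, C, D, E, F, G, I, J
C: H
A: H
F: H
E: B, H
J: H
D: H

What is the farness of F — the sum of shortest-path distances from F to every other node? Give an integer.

17

Distances from F: A:2, B:2, C:2, D:2, E:2, G:2, H:1, I:2, J:2.
Sum = 2 + 2 + 2 + 2 + 2 + 2 + 1 + 2 + 2 = 17.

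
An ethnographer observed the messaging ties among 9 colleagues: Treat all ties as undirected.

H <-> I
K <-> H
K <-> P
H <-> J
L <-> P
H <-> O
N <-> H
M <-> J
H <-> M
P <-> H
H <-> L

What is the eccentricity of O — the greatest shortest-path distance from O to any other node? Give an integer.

Distances from O: H:1, I:2, J:2, K:2, L:2, M:2, N:2, P:2.
The largest is 2 (to N, K, I, L, M, P, and J), so the eccentricity of O is 2.

2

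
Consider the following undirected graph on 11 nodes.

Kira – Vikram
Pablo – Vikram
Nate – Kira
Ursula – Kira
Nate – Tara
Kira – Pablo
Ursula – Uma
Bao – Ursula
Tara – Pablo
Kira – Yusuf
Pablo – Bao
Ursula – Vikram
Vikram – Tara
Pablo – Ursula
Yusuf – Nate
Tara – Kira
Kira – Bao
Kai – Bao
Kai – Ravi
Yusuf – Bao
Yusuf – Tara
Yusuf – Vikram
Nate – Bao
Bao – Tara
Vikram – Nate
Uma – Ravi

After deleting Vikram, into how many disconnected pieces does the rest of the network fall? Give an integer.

Vikram's neighbors (Kira, Nate, Pablo, Tara, Ursula, and Yusuf) remain reachable from one another through other ties, so the rest of the network stays in one piece.

1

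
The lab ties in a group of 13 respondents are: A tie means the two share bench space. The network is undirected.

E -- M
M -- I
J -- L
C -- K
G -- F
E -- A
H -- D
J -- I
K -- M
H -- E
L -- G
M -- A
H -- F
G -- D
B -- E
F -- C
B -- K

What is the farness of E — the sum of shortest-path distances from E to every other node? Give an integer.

25

Distances from E: A:1, B:1, C:3, D:2, F:2, G:3, H:1, I:2, J:3, K:2, L:4, M:1.
Sum = 1 + 1 + 3 + 2 + 2 + 3 + 1 + 2 + 3 + 2 + 4 + 1 = 25.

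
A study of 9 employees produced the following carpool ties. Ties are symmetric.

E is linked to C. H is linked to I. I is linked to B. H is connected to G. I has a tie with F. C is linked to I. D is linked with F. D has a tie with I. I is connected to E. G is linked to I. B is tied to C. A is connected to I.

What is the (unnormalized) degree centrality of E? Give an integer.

2

E is directly tied to C and I. That is 2 neighbors, so the degree of E is 2.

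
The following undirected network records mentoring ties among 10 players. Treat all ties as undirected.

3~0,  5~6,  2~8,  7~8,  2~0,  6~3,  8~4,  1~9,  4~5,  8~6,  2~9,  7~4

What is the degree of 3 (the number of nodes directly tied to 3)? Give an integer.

2

3 is directly tied to 0 and 6. That is 2 neighbors, so the degree of 3 is 2.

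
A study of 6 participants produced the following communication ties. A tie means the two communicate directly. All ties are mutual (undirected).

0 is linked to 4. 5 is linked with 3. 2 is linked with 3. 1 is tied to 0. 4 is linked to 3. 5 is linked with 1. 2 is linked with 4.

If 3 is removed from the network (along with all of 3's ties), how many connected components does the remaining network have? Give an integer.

3's neighbors (2, 4, and 5) remain reachable from one another through other ties, so the rest of the network stays in one piece.

1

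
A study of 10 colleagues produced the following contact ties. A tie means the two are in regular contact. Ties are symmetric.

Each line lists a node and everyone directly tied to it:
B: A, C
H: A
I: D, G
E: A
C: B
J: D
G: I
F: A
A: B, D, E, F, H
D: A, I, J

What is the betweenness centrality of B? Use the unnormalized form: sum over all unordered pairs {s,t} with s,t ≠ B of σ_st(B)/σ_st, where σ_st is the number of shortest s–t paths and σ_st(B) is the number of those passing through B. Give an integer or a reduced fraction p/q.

Pairs whose geodesics pass through B — C–I: 1; C–D: 1; C–A: 1; C–H: 1; C–G: 1; C–J: 1; C–E: 1; C–F: 1.
All other pairs contribute 0.
Summing the contributions gives betweenness(B) = 8.

8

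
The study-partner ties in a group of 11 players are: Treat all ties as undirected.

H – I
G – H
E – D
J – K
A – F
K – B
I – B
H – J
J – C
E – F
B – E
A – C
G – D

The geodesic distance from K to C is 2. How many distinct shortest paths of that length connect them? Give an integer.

1

The shortest distance is 2, and the only length-2 path is K–J–C. So there is exactly 1 shortest path.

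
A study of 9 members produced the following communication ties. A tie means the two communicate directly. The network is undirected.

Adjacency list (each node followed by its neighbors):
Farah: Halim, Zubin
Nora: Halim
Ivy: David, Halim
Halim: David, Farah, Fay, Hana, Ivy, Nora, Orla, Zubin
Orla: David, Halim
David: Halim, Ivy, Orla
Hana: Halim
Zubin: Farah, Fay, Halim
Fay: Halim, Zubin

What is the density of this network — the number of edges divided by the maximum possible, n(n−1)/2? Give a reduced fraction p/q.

1/3

There are 12 edges and 9 nodes, so the maximum possible is C(9,2) = 36.
Density = 12/36 = 1/3.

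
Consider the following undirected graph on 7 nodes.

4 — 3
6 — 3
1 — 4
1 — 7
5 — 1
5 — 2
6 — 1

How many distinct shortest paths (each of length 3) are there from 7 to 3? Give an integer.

2

The shortest distance is 3. The length-3 paths are: 7–1–4–3; 7–1–6–3.
That gives 2 distinct shortest paths.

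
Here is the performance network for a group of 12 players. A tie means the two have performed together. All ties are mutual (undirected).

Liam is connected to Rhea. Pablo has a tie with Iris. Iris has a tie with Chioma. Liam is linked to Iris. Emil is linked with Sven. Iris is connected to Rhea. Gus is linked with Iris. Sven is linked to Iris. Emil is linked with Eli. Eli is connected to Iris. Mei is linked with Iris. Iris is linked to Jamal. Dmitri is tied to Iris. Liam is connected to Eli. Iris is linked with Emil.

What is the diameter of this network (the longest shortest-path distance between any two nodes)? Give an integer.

Eccentricity of each node (its greatest distance to any other): Chioma:2, Dmitri:2, Eli:2, Emil:2, Gus:2, Iris:1, Jamal:2, Liam:2, Mei:2, Pablo:2, Rhea:2, Sven:2.
The maximum eccentricity is 2, realized for instance by the pair Liam–Sven via Liam – Iris – Sven. So the diameter is 2.

2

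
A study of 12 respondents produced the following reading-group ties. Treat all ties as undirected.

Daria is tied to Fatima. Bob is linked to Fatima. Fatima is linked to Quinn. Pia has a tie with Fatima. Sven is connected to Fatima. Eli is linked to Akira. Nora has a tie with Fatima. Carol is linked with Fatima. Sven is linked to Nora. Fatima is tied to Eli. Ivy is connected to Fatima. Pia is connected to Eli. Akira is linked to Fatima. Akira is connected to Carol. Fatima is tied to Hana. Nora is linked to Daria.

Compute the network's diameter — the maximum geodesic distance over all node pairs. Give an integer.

Eccentricity of each node (its greatest distance to any other): Akira:2, Bob:2, Carol:2, Daria:2, Eli:2, Fatima:1, Hana:2, Ivy:2, Nora:2, Pia:2, Quinn:2, Sven:2.
The maximum eccentricity is 2, realized for instance by the pair Quinn–Bob via Quinn – Fatima – Bob. So the diameter is 2.

2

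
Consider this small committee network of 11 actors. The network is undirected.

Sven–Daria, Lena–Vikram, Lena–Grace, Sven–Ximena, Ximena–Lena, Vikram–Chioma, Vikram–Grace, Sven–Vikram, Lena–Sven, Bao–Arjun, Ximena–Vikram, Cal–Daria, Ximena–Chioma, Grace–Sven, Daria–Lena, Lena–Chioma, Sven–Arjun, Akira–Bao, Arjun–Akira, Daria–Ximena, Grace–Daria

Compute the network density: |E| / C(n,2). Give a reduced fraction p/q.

There are 21 edges and 11 nodes, so the maximum possible is C(11,2) = 55.
Density = 21/55.

21/55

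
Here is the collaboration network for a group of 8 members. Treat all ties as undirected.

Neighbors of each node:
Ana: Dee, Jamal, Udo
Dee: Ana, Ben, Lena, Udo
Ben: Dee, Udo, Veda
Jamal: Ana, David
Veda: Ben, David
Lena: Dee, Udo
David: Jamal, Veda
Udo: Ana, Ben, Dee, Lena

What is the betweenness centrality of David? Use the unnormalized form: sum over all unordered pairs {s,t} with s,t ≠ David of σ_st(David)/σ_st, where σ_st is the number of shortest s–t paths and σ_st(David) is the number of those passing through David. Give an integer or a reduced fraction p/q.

5/3

Pairs whose geodesics pass through David — Jamal–Veda: 1; Jamal–Ben: 1/3; Veda–Ana: 1/3.
All other pairs contribute 0.
Summing the contributions gives betweenness(David) = 5/3.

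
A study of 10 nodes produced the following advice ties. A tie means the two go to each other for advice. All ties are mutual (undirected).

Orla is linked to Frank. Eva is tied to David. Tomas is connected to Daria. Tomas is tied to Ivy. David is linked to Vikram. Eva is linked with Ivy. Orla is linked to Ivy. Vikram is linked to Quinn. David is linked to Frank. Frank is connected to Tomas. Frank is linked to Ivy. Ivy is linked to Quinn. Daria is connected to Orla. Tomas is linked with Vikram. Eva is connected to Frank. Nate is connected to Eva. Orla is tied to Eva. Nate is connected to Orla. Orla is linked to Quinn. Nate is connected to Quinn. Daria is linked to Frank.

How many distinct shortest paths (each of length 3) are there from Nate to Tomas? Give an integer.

7

The shortest distance is 3. The length-3 paths are: Nate–Orla–Daria–Tomas; Nate–Eva–Frank–Tomas; Nate–Orla–Frank–Tomas; Nate–Eva–Ivy–Tomas; Nate–Quinn–Ivy–Tomas; Nate–Orla–Ivy–Tomas (and 1 more).
That gives 7 distinct shortest paths.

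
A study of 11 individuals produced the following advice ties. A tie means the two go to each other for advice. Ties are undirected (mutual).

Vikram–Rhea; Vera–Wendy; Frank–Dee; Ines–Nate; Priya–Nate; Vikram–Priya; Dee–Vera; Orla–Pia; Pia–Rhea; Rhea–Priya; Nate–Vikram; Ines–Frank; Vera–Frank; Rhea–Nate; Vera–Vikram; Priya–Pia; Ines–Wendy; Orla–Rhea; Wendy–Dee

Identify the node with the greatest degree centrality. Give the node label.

Degrees — Dee:3, Frank:3, Ines:3, Nate:4, Orla:2, Pia:3, Priya:4, Rhea:5, Vera:4, Vikram:4, Wendy:3.
The maximum is 5, attained only by Rhea.

Rhea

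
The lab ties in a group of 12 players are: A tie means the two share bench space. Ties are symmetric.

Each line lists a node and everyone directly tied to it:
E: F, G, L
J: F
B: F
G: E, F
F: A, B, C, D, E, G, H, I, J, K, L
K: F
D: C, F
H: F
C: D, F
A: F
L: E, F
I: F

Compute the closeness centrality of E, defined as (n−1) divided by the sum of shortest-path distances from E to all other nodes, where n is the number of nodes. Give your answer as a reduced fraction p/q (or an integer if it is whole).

Distances from E: A:2, B:2, C:2, D:2, F:1, G:1, H:2, I:2, J:2, K:2, L:1. Sum = 19.
n = 12, so closeness = 11/19.

11/19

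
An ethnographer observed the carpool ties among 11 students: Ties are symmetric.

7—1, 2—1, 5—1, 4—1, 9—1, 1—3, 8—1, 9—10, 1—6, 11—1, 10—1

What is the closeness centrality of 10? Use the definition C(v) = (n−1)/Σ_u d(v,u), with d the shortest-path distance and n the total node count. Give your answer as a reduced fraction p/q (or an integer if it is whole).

Distances from 10: 1:1, 2:2, 3:2, 4:2, 5:2, 6:2, 7:2, 8:2, 9:1, 11:2. Sum = 18.
n = 11, so closeness = 10/18 = 5/9.

5/9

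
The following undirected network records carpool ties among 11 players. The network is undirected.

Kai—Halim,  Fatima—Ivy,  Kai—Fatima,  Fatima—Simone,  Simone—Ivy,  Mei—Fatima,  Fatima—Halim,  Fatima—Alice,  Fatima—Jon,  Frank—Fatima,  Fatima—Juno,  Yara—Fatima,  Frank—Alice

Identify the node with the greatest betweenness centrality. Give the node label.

Unnormalized betweenness of each node: Alice:0, Fatima:42, Frank:0, Halim:0, Ivy:0, Jon:0, Juno:0, Kai:0, Mei:0, Simone:0, Yara:0.
Fatima has the largest value, 42, making it the main broker — the node through which the most shortest paths run.

Fatima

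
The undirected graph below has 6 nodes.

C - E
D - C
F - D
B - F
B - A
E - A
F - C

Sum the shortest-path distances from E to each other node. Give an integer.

Distances from E: A:1, B:2, C:1, D:2, F:2.
Sum = 1 + 2 + 1 + 2 + 2 = 8.

8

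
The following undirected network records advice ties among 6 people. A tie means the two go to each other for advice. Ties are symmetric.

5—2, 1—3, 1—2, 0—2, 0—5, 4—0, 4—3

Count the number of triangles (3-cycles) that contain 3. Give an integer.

0

3's neighbors are 1 and 4, but none of them are tied to each other, so no triangle contains 3.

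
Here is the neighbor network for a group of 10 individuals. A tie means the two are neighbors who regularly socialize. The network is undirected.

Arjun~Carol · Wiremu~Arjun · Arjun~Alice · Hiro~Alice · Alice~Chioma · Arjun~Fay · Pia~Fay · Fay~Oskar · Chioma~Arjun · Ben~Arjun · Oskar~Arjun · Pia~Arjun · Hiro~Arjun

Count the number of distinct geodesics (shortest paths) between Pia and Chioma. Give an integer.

The shortest distance is 2, and the only length-2 path is Pia–Arjun–Chioma. So there is exactly 1 shortest path.

1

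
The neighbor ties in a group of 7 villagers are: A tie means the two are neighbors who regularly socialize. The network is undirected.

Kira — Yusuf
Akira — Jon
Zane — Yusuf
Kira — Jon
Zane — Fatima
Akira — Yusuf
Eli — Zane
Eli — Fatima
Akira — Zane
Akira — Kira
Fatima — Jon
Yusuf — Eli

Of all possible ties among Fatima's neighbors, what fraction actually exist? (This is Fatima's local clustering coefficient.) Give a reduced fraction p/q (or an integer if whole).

Fatima's neighbors: Eli, Jon, and Zane (k = 3).
Possible neighbor pairs: C(3,2) = 3. Edges among them: Eli–Zane → e = 1.
Clustering(Fatima) = 1/3.

1/3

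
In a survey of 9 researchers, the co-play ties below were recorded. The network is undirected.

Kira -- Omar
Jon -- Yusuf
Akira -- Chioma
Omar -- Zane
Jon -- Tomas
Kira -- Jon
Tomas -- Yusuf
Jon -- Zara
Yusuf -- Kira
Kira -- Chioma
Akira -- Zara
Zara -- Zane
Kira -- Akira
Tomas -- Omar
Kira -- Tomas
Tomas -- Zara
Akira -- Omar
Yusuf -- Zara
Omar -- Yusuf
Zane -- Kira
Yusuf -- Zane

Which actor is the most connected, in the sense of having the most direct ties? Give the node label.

Kira

Degrees — Akira:4, Chioma:2, Jon:4, Kira:7, Omar:5, Tomas:5, Yusuf:6, Zane:4, Zara:5.
The maximum is 7, attained only by Kira.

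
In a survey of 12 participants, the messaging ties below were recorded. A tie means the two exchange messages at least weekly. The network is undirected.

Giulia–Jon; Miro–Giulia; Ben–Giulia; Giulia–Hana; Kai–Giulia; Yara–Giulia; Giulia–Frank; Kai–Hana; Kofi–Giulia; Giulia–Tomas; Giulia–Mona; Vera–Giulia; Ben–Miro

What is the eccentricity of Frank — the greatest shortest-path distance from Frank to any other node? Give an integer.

2

Distances from Frank: Ben:2, Giulia:1, Hana:2, Jon:2, Kai:2, Kofi:2, Miro:2, Mona:2, Tomas:2, Vera:2, Yara:2.
The largest is 2 (to Ben, Hana, Kofi, Tomas, Miro, Vera, Yara, Mona, Jon, and Kai), so the eccentricity of Frank is 2.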